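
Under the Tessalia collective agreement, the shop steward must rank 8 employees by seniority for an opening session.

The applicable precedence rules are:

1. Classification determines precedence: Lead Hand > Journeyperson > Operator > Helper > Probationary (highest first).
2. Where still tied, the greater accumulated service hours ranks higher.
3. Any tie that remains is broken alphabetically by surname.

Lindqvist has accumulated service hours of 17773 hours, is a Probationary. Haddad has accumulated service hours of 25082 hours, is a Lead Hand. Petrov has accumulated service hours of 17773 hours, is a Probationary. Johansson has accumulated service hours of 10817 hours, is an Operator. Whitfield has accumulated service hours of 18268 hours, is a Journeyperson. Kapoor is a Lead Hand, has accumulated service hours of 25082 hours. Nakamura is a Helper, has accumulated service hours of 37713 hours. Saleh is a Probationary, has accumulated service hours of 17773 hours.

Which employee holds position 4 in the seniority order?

By classification: Haddad and Kapoor (Lead Hand); then Whitfield (Journeyperson); then Johansson (Operator); then Nakamura (Helper); then Lindqvist, Petrov and Saleh (Probationary).
Haddad and Kapoor both have accumulated service hours 25082 hours, so the next rule applies.
Among Haddad and Kapoor, alphabetically by surname: Haddad before Kapoor.
Lindqvist, Petrov and Saleh all have accumulated service hours 17773 hours, so the next rule applies.
Among Lindqvist, Petrov and Saleh, alphabetically by surname: Lindqvist before Petrov before Saleh.
Order: Haddad, Kapoor, Whitfield, Johansson, Nakamura, Lindqvist, Petrov, Saleh.

Johansson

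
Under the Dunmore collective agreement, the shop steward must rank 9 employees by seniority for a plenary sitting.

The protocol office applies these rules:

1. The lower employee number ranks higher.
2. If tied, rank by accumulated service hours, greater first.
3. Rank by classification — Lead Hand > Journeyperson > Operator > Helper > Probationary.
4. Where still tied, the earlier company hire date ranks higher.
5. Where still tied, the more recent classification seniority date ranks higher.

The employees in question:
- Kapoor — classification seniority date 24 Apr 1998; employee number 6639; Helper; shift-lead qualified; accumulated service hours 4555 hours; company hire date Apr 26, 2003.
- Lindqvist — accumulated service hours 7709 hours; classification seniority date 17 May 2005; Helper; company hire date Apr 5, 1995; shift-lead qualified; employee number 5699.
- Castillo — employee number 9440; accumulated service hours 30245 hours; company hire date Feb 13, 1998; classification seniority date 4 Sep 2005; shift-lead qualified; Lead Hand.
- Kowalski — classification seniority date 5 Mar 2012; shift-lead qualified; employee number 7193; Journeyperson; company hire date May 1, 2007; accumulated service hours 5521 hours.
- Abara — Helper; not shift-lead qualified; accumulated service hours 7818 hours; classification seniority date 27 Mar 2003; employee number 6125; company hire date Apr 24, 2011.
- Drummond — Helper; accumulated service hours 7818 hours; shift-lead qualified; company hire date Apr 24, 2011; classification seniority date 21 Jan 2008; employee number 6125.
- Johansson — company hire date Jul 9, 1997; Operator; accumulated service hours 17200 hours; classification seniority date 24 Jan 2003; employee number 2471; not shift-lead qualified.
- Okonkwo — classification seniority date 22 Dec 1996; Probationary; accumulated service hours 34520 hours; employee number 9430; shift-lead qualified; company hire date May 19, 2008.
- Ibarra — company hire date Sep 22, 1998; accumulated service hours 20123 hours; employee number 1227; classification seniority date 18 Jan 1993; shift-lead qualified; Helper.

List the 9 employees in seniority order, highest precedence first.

Ibarra, Johansson, Lindqvist, Drummond, Abara, Kapoor, Kowalski, Okonkwo, Castillo

By employee number (lower first): Ibarra (1227); then Johansson (2471); then Lindqvist (5699); then Drummond and Abara (both 6125); then Kapoor (6639); then Kowalski (7193); then Okonkwo (9430); then Castillo (9440).
Drummond and Abara both have accumulated service hours 7818 hours, so the next rule applies.
Drummond and Abara are each Helper, so the next rule applies.
Drummond and Abara both have company hire date Apr 24, 2011, so the next rule applies.
Among Drummond and Abara, by classification seniority date (later first): Drummond (21 Jan 2008) before Abara (27 Mar 2003).
Full order: Ibarra, Johansson, Lindqvist, Drummond, Abara, Kapoor, Kowalski, Okonkwo, Castillo.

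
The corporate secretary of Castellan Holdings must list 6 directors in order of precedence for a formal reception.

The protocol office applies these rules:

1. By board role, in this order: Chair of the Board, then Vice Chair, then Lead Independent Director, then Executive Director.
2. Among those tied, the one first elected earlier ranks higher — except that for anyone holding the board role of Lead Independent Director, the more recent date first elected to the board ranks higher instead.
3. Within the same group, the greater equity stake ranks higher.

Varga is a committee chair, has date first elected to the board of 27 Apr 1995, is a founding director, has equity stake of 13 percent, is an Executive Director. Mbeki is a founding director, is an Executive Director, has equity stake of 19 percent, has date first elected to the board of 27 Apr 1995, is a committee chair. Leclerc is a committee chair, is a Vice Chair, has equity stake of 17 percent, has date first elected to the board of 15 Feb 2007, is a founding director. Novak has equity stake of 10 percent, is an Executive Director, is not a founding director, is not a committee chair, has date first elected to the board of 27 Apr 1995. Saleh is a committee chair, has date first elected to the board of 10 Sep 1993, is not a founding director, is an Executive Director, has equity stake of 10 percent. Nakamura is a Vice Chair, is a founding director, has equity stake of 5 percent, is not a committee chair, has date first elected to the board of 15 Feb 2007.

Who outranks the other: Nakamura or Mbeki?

By board role: Leclerc and Nakamura (Vice Chair); then Saleh, Mbeki, Varga and Novak (Executive Director).
Leclerc and Nakamura both have date first elected to the board 15 Feb 2007, so the next rule applies.
Among Leclerc and Nakamura, by equity stake (higher first): Leclerc (17 percent) before Nakamura (5 percent).
Among Saleh, Mbeki, Varga and Novak, by date first elected to the board (earlier first): Saleh (10 Sep 1993) before Mbeki, Varga and Novak (27 Apr 1995).
Among Mbeki, Varga and Novak, by equity stake (higher first): Mbeki (19 percent) before Varga (13 percent) before Novak (10 percent).
So Nakamura takes precedence.

Nakamura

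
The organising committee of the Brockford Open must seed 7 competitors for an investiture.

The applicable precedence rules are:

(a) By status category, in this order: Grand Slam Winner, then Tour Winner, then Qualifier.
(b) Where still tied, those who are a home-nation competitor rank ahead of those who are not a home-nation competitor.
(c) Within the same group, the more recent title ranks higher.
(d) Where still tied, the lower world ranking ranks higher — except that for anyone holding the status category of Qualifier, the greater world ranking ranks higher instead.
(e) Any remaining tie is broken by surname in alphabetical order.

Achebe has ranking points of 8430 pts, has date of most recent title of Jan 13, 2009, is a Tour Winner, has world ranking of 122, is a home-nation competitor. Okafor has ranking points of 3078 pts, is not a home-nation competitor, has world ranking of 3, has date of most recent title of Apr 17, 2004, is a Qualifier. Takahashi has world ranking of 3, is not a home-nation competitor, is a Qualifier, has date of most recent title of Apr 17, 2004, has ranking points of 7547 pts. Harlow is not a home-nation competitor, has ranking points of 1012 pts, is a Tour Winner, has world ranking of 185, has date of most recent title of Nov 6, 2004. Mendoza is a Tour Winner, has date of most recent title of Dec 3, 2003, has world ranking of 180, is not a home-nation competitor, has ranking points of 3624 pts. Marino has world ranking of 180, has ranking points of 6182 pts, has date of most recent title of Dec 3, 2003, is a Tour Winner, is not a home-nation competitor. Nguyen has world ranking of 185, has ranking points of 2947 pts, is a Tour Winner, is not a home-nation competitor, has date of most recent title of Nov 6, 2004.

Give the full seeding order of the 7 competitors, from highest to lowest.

By status category: Achebe, Harlow, Nguyen, Marino and Mendoza (Tour Winner); then Okafor and Takahashi (Qualifier).
Among Achebe, Harlow, Nguyen, Marino and Mendoza, a home-nation competitor before not a home-nation competitor: Achebe (a home-nation competitor) before Harlow, Nguyen, Marino and Mendoza (not a home-nation competitor).
Among Harlow, Nguyen, Marino and Mendoza, by date of most recent title (later first): Harlow and Nguyen (Nov 6, 2004) before Marino and Mendoza (Dec 3, 2003).
Harlow and Nguyen both have world ranking 185, so the next rule applies.
Among Harlow and Nguyen, alphabetically by surname: Harlow before Nguyen.
Marino and Mendoza both have world ranking 180, so the next rule applies.
Among Marino and Mendoza, alphabetically by surname: Marino before Mendoza.
Okafor and Takahashi are each not a home-nation competitor, so the next rule applies.
Okafor and Takahashi both have date of most recent title Apr 17, 2004, so the next rule applies.
Okafor and Takahashi both have world ranking 3, so the next rule applies.
Among Okafor and Takahashi, alphabetically by surname: Okafor before Takahashi.
Full order: Achebe, Harlow, Nguyen, Marino, Mendoza, Okafor, Takahashi.

Achebe, Harlow, Nguyen, Marino, Mendoza, Okafor, Takahashi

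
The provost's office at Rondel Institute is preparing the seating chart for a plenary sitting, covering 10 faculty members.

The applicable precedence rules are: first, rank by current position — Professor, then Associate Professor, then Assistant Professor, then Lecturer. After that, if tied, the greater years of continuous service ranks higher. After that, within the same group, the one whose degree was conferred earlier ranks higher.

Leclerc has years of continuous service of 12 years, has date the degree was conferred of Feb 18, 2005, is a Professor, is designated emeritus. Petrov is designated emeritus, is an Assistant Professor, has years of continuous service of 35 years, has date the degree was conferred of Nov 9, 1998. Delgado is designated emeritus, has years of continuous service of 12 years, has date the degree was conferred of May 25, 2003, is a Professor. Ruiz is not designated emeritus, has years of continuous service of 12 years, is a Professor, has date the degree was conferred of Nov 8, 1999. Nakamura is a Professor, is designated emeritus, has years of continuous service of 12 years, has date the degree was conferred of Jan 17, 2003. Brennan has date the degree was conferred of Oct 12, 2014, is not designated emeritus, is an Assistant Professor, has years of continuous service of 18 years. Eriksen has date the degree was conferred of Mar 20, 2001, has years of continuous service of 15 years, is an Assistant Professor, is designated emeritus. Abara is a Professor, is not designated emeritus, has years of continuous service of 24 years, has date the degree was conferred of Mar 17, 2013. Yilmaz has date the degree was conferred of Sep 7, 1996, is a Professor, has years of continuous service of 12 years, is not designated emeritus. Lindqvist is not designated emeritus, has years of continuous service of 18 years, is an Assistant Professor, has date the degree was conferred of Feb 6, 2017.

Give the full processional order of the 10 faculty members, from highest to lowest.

By current position: Abara, Yilmaz, Ruiz, Nakamura, Delgado and Leclerc (Professor); then Petrov, Brennan, Lindqvist and Eriksen (Assistant Professor).
Among Abara, Yilmaz, Ruiz, Nakamura, Delgado and Leclerc, by years of continuous service (higher first): Abara (24 years) before Yilmaz, Ruiz, Nakamura, Delgado and Leclerc (12 years).
Among Yilmaz, Ruiz, Nakamura, Delgado and Leclerc, by date the degree was conferred (earlier first): Yilmaz (Sep 7, 1996) before Ruiz (Nov 8, 1999) before Nakamura (Jan 17, 2003) before Delgado (May 25, 2003) before Leclerc (Feb 18, 2005).
Among Petrov, Brennan, Lindqvist and Eriksen, by years of continuous service (higher first): Petrov (35 years) before Brennan and Lindqvist (18 years) before Eriksen (15 years).
Among Brennan and Lindqvist, by date the degree was conferred (earlier first): Brennan (Oct 12, 2014) before Lindqvist (Feb 6, 2017).
Full order: Abara, Yilmaz, Ruiz, Nakamura, Delgado, Leclerc, Petrov, Brennan, Lindqvist, Eriksen.

Abara, Yilmaz, Ruiz, Nakamura, Delgado, Leclerc, Petrov, Brennan, Lindqvist, Eriksen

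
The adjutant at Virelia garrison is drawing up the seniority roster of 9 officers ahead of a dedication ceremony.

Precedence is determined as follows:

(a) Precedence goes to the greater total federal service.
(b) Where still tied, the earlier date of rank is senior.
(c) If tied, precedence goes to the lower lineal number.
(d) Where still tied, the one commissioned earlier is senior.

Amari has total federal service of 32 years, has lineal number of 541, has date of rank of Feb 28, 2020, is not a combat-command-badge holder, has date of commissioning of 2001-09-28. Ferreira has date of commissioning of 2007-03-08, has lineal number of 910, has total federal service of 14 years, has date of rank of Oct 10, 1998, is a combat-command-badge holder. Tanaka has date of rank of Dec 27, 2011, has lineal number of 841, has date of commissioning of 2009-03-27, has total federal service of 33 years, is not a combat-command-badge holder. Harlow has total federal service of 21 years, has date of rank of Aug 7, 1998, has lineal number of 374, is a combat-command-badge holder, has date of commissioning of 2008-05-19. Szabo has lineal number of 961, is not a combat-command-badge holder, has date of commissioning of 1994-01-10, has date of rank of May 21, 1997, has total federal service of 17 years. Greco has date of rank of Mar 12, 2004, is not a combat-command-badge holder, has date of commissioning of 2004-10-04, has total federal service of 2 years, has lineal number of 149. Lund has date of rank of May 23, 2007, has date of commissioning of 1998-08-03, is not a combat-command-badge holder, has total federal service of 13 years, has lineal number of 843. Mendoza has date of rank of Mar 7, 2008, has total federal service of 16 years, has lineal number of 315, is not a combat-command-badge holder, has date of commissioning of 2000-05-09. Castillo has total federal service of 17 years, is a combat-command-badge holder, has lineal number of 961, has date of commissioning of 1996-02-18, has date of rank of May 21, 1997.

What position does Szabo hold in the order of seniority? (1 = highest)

4

By total federal service (higher first): Tanaka (33 years); then Amari (32 years); then Harlow (21 years); then Szabo and Castillo (both 17 years); then Mendoza (16 years); then Ferreira (14 years); then Lund (13 years); then Greco (2 years).
Szabo and Castillo both have date of rank May 21, 1997, so the next rule applies.
Szabo and Castillo both have lineal number 961, so the next rule applies.
Among Szabo and Castillo, by date of commissioning (earlier first): Szabo (1994-01-10) before Castillo (1996-02-18).
Order: Tanaka, Amari, Harlow, Szabo, Castillo, Mendoza, Ferreira, Lund, Greco. So position 4.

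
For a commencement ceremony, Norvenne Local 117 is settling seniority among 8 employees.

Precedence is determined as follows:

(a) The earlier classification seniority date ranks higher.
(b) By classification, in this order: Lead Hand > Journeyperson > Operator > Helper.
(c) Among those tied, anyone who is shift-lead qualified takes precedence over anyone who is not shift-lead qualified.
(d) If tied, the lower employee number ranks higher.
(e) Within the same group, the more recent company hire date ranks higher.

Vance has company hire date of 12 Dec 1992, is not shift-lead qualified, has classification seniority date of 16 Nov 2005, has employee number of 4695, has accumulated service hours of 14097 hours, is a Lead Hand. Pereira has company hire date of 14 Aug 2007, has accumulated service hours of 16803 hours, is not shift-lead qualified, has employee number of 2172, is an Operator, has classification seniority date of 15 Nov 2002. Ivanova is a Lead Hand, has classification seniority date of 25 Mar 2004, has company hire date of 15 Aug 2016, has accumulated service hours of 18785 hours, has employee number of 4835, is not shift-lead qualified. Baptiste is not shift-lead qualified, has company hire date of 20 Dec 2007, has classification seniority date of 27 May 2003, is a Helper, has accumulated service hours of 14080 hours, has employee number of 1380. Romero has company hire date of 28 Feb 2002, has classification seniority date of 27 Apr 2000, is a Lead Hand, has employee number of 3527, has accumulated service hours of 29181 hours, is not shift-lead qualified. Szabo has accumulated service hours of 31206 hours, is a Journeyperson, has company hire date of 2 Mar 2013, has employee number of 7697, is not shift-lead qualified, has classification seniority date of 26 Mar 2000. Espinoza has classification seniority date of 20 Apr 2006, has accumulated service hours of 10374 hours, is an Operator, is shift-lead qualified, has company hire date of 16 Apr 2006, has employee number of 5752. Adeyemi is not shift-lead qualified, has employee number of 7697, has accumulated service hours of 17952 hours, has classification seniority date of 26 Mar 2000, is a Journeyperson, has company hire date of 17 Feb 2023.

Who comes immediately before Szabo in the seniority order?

Adeyemi

By classification seniority date (earlier first): Adeyemi and Szabo (both 26 Mar 2000); then Romero (27 Apr 2000); then Pereira (15 Nov 2002); then Baptiste (27 May 2003); then Ivanova (25 Mar 2004); then Vance (16 Nov 2005); then Espinoza (20 Apr 2006).
Adeyemi and Szabo are each Journeyperson, so the next rule applies.
Adeyemi and Szabo are each not shift-lead qualified, so the next rule applies.
Adeyemi and Szabo both have employee number 7697, so the next rule applies.
Among Adeyemi and Szabo, by company hire date (later first): Adeyemi (17 Feb 2023) before Szabo (2 Mar 2013).
Order: Adeyemi, Szabo, Romero, Pereira, Baptiste, Ivanova, Vance, Espinoza.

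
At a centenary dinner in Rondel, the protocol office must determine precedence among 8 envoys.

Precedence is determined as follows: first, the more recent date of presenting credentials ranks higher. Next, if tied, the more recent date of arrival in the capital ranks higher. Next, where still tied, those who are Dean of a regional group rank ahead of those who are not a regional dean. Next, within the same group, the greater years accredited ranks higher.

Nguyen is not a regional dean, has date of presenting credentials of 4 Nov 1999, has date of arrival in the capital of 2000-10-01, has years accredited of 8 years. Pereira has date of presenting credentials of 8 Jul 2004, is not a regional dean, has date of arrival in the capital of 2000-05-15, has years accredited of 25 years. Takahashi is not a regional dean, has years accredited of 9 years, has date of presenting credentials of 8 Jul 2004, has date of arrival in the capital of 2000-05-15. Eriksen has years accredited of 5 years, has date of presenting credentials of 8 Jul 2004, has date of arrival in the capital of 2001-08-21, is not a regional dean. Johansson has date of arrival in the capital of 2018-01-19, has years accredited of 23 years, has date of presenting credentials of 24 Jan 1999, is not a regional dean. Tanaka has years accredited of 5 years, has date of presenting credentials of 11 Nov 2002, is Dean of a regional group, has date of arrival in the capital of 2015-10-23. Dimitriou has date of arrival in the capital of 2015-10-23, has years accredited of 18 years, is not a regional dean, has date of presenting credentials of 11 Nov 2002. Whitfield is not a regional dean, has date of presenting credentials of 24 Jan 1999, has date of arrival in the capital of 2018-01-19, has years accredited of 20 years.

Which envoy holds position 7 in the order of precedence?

By date of presenting credentials (later first): Eriksen, Pereira and Takahashi (each 8 Jul 2004); then Tanaka and Dimitriou (both 11 Nov 2002); then Nguyen (4 Nov 1999); then Johansson and Whitfield (both 24 Jan 1999).
Among Eriksen, Pereira and Takahashi, by date of arrival in the capital (later first): Eriksen (2001-08-21) before Pereira and Takahashi (2000-05-15).
Pereira and Takahashi are each not a regional dean, so the next rule applies.
Among Pereira and Takahashi, by years accredited (higher first): Pereira (25 years) before Takahashi (9 years).
Tanaka and Dimitriou both have date of arrival in the capital 2015-10-23, so the next rule applies.
Among Tanaka and Dimitriou, Dean of a regional group before not a regional dean: Tanaka (Dean of a regional group) before Dimitriou (not a regional dean).
Johansson and Whitfield both have date of arrival in the capital 2018-01-19, so the next rule applies.
Johansson and Whitfield are each not a regional dean, so the next rule applies.
Among Johansson and Whitfield, by years accredited (higher first): Johansson (23 years) before Whitfield (20 years).
Order: Eriksen, Pereira, Takahashi, Tanaka, Dimitriou, Nguyen, Johansson, Whitfield.

Johansson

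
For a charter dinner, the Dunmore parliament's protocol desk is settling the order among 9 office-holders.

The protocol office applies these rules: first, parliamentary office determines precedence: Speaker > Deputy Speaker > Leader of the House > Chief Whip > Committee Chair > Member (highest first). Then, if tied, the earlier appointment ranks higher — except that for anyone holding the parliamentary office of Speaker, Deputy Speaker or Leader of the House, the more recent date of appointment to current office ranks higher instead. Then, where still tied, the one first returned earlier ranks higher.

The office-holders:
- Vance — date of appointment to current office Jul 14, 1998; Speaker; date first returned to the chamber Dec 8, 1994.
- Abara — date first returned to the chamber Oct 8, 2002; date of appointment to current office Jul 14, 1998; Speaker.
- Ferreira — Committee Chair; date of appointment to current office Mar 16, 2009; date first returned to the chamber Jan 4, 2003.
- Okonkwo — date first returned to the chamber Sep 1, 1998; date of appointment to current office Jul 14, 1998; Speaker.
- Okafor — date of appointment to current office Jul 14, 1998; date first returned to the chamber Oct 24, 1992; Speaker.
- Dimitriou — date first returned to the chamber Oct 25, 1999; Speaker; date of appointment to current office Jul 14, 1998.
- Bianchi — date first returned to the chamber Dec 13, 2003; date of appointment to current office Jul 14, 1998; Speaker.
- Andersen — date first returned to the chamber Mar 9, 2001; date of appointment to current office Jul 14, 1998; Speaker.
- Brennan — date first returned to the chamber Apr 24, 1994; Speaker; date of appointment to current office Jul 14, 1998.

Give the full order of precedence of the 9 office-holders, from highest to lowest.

By parliamentary office: Okafor, Brennan, Vance, Okonkwo, Dimitriou, Andersen, Abara and Bianchi (Speaker); then Ferreira (Committee Chair).
Okafor, Brennan, Vance, Okonkwo, Dimitriou, Andersen, Abara and Bianchi all have date of appointment to current office Jul 14, 1998, so the next rule applies.
Among Okafor, Brennan, Vance, Okonkwo, Dimitriou, Andersen, Abara and Bianchi, by date first returned to the chamber (earlier first): Okafor (Oct 24, 1992) before Brennan (Apr 24, 1994) before Vance (Dec 8, 1994) before Okonkwo (Sep 1, 1998) before Dimitriou (Oct 25, 1999) before Andersen (Mar 9, 2001) before Abara (Oct 8, 2002) before Bianchi (Dec 13, 2003).
Full order: Okafor, Brennan, Vance, Okonkwo, Dimitriou, Andersen, Abara, Bianchi, Ferreira.

Okafor, Brennan, Vance, Okonkwo, Dimitriou, Andersen, Abara, Bianchi, Ferreira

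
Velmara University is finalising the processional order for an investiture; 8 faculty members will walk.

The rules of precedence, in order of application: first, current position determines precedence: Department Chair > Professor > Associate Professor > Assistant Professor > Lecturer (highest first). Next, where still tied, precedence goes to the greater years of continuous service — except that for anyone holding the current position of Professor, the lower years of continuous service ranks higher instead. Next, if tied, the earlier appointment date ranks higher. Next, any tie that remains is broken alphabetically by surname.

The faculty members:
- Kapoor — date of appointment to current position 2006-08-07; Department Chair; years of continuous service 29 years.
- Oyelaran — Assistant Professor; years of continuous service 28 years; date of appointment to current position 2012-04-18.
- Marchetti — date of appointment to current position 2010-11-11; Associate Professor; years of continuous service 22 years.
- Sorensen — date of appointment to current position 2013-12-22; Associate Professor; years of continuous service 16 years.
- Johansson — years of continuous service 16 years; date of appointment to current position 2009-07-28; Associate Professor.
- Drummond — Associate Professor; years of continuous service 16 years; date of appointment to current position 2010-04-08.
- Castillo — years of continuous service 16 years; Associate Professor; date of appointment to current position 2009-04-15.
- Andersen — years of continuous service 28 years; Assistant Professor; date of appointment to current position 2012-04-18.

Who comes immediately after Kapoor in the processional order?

By current position: Kapoor (Department Chair); then Marchetti, Castillo, Johansson, Drummond and Sorensen (Associate Professor); then Andersen and Oyelaran (Assistant Professor).
Among Marchetti, Castillo, Johansson, Drummond and Sorensen, by years of continuous service (higher first): Marchetti (22 years) before Castillo, Johansson, Drummond and Sorensen (16 years).
Among Castillo, Johansson, Drummond and Sorensen, by date of appointment to current position (earlier first): Castillo (2009-04-15) before Johansson (2009-07-28) before Drummond (2010-04-08) before Sorensen (2013-12-22).
Andersen and Oyelaran both have years of continuous service 28 years, so the next rule applies.
Andersen and Oyelaran both have date of appointment to current position 2012-04-18, so the next rule applies.
Among Andersen and Oyelaran, alphabetically by surname: Andersen before Oyelaran.
Order: Kapoor, Marchetti, Castillo, Johansson, Drummond, Sorensen, Andersen, Oyelaran.

Marchetti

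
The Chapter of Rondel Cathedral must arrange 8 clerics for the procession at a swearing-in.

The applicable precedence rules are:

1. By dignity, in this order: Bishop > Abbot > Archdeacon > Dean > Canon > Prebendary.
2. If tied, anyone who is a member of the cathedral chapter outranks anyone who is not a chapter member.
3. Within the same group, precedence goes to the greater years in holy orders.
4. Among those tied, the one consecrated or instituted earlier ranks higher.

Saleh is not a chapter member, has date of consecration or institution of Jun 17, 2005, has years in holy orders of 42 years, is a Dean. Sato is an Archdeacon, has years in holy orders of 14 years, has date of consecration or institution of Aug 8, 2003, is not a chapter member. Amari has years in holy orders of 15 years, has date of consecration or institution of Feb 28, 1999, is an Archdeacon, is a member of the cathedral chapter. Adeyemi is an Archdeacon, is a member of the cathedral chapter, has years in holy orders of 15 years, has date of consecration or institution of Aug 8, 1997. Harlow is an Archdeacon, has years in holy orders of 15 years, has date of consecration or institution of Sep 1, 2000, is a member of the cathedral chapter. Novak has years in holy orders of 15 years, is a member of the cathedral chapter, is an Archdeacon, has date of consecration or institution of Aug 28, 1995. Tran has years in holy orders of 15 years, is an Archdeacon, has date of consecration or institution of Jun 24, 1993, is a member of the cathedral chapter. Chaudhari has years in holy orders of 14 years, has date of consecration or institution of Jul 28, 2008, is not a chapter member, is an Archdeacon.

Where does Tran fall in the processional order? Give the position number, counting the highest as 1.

1

By dignity: Tran, Novak, Adeyemi, Amari, Harlow, Sato and Chaudhari (Archdeacon); then Saleh (Dean).
Among Tran, Novak, Adeyemi, Amari, Harlow, Sato and Chaudhari, a member of the cathedral chapter before not a chapter member: Tran, Novak, Adeyemi, Amari and Harlow (a member of the cathedral chapter) before Sato and Chaudhari (not a chapter member).
Tran, Novak, Adeyemi, Amari and Harlow all have years in holy orders 15 years, so the next rule applies.
Among Tran, Novak, Adeyemi, Amari and Harlow, by date of consecration or institution (earlier first): Tran (Jun 24, 1993) before Novak (Aug 28, 1995) before Adeyemi (Aug 8, 1997) before Amari (Feb 28, 1999) before Harlow (Sep 1, 2000).
Sato and Chaudhari both have years in holy orders 14 years, so the next rule applies.
Among Sato and Chaudhari, by date of consecration or institution (earlier first): Sato (Aug 8, 2003) before Chaudhari (Jul 28, 2008).
Order: Tran, Novak, Adeyemi, Amari, Harlow, Sato, Chaudhari, Saleh. So position 1.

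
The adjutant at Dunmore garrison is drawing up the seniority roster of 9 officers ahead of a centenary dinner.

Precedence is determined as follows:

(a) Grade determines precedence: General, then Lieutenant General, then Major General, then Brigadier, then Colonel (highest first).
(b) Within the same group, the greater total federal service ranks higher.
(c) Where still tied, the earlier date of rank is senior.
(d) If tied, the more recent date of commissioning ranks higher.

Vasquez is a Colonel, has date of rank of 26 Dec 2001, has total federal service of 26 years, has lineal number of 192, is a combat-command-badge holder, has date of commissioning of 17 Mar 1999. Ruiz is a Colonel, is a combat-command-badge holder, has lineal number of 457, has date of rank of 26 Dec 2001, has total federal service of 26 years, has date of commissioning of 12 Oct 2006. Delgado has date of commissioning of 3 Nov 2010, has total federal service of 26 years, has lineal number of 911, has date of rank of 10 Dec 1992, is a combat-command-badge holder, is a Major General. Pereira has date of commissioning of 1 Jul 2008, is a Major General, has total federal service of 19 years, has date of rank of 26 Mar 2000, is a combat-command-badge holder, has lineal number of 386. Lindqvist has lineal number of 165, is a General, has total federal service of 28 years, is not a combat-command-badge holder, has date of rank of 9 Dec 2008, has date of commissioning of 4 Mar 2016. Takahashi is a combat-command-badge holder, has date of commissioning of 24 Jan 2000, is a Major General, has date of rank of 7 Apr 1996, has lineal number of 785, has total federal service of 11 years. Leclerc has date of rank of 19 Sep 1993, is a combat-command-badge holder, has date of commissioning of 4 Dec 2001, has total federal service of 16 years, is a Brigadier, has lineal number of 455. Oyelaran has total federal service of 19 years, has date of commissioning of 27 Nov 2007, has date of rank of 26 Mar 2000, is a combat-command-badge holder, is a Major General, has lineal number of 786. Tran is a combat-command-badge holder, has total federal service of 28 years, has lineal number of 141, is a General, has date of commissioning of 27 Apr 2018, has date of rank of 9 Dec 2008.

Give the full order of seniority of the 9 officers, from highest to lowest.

By grade: Tran and Lindqvist (General); then Delgado, Pereira, Oyelaran and Takahashi (Major General); then Leclerc (Brigadier); then Ruiz and Vasquez (Colonel).
Tran and Lindqvist both have total federal service 28 years, so the next rule applies.
Tran and Lindqvist both have date of rank 9 Dec 2008, so the next rule applies.
Among Tran and Lindqvist, by date of commissioning (later first): Tran (27 Apr 2018) before Lindqvist (4 Mar 2016).
Among Delgado, Pereira, Oyelaran and Takahashi, by total federal service (higher first): Delgado (26 years) before Pereira and Oyelaran (19 years) before Takahashi (11 years).
Pereira and Oyelaran both have date of rank 26 Mar 2000, so the next rule applies.
Among Pereira and Oyelaran, by date of commissioning (later first): Pereira (1 Jul 2008) before Oyelaran (27 Nov 2007).
Ruiz and Vasquez both have total federal service 26 years, so the next rule applies.
Ruiz and Vasquez both have date of rank 26 Dec 2001, so the next rule applies.
Among Ruiz and Vasquez, by date of commissioning (later first): Ruiz (12 Oct 2006) before Vasquez (17 Mar 1999).
Full order: Tran, Lindqvist, Delgado, Pereira, Oyelaran, Takahashi, Leclerc, Ruiz, Vasquez.

Tran, Lindqvist, Delgado, Pereira, Oyelaran, Takahashi, Leclerc, Ruiz, Vasquez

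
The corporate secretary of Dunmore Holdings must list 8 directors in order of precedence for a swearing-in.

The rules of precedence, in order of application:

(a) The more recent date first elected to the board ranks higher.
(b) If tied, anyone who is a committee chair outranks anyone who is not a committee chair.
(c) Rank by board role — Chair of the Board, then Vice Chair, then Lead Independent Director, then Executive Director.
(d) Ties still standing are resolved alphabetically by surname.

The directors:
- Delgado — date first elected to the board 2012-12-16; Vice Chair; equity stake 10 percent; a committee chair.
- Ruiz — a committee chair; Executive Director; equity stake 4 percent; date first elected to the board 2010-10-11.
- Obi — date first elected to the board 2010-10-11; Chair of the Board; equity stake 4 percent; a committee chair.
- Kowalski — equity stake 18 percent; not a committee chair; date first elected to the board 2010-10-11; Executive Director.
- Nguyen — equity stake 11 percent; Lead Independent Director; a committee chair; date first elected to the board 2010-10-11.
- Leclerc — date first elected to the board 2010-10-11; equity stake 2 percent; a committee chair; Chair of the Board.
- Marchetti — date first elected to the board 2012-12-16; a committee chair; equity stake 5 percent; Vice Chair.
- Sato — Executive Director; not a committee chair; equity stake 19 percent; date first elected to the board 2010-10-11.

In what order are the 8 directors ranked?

Delgado, Marchetti, Leclerc, Obi, Nguyen, Ruiz, Kowalski, Sato

By date first elected to the board (later first): Delgado and Marchetti (both 2012-12-16); then Leclerc, Obi, Nguyen, Ruiz, Kowalski and Sato (each 2010-10-11).
Delgado and Marchetti are each a committee chair, so the next rule applies.
Delgado and Marchetti are each Vice Chair, so the next rule applies.
Among Delgado and Marchetti, alphabetically by surname: Delgado before Marchetti.
Among Leclerc, Obi, Nguyen, Ruiz, Kowalski and Sato, a committee chair before not a committee chair: Leclerc, Obi, Nguyen and Ruiz (a committee chair) before Kowalski and Sato (not a committee chair).
Among Leclerc, Obi, Nguyen and Ruiz, by board role: Leclerc and Obi (Chair of the Board) before Nguyen (Lead Independent Director) before Ruiz (Executive Director).
Among Leclerc and Obi, alphabetically by surname: Leclerc before Obi.
Kowalski and Sato are each Executive Director, so the next rule applies.
Among Kowalski and Sato, alphabetically by surname: Kowalski before Sato.
Full order: Delgado, Marchetti, Leclerc, Obi, Nguyen, Ruiz, Kowalski, Sato.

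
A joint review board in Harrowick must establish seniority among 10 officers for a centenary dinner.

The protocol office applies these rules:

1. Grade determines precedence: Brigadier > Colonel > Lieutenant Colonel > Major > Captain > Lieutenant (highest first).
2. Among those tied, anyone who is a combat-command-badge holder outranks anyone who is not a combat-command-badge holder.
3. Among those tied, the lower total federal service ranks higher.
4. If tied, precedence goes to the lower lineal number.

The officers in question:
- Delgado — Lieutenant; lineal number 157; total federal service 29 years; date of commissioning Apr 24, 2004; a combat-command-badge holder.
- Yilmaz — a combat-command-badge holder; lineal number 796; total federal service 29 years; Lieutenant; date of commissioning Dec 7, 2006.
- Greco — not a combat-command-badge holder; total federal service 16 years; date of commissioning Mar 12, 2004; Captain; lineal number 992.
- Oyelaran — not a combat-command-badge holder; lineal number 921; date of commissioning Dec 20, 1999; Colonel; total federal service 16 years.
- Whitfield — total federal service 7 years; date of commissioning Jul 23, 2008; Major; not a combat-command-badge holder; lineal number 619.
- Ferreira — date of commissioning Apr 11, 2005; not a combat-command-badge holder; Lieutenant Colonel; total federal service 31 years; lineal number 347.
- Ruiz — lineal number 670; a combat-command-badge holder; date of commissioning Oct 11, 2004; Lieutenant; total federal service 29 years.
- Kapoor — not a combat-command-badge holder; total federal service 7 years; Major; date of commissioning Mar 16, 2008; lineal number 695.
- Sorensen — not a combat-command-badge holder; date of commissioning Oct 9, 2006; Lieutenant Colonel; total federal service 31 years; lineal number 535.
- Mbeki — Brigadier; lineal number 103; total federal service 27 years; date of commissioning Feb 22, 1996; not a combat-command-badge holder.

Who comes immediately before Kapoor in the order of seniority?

Whitfield

By grade: Mbeki (Brigadier); then Oyelaran (Colonel); then Ferreira and Sorensen (Lieutenant Colonel); then Whitfield and Kapoor (Major); then Greco (Captain); then Delgado, Ruiz and Yilmaz (Lieutenant).
Ferreira and Sorensen are each not a combat-command-badge holder, so the next rule applies.
Ferreira and Sorensen both have total federal service 31 years, so the next rule applies.
Among Ferreira and Sorensen, by lineal number (lower first): Ferreira (347) before Sorensen (535).
Whitfield and Kapoor are each not a combat-command-badge holder, so the next rule applies.
Whitfield and Kapoor both have total federal service 7 years, so the next rule applies.
Among Whitfield and Kapoor, by lineal number (lower first): Whitfield (619) before Kapoor (695).
Delgado, Ruiz and Yilmaz are each a combat-command-badge holder, so the next rule applies.
Delgado, Ruiz and Yilmaz all have total federal service 29 years, so the next rule applies.
Among Delgado, Ruiz and Yilmaz, by lineal number (lower first): Delgado (157) before Ruiz (670) before Yilmaz (796).
Order: Mbeki, Oyelaran, Ferreira, Sorensen, Whitfield, Kapoor, Greco, Delgado, Ruiz, Yilmaz.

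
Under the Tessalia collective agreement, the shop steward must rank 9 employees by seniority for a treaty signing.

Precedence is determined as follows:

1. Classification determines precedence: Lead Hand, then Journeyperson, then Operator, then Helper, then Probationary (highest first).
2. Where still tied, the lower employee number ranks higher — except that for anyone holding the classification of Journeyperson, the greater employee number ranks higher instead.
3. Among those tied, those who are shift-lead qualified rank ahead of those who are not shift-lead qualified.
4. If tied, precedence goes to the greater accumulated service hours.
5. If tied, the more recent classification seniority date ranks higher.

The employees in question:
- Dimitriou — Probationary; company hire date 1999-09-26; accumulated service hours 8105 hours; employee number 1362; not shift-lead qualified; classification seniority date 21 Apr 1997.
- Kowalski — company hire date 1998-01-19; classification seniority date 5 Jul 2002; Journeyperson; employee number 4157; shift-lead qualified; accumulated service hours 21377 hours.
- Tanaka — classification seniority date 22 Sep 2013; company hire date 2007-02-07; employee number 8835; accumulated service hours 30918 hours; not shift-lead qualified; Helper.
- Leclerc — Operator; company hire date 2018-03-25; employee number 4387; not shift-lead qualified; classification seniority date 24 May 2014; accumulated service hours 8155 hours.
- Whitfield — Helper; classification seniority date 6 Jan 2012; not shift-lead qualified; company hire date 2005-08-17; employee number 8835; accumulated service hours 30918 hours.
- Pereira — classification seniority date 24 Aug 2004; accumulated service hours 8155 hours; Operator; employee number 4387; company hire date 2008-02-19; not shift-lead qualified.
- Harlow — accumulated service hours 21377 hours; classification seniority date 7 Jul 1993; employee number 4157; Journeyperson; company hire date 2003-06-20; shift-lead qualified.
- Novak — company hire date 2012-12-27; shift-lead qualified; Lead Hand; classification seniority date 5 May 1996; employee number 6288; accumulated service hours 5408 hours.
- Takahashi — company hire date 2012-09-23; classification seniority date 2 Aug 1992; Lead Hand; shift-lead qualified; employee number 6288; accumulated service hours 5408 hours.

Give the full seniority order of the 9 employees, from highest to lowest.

Novak, Takahashi, Kowalski, Harlow, Leclerc, Pereira, Tanaka, Whitfield, Dimitriou

By classification: Novak and Takahashi (Lead Hand); then Kowalski and Harlow (Journeyperson); then Leclerc and Pereira (Operator); then Tanaka and Whitfield (Helper); then Dimitriou (Probationary).
Novak and Takahashi both have employee number 6288, so the next rule applies.
Novak and Takahashi are each shift-lead qualified, so the next rule applies.
Novak and Takahashi both have accumulated service hours 5408 hours, so the next rule applies.
Among Novak and Takahashi, by classification seniority date (later first): Novak (5 May 1996) before Takahashi (2 Aug 1992).
Kowalski and Harlow both have employee number 4157, so the next rule applies.
Kowalski and Harlow are each shift-lead qualified, so the next rule applies.
Kowalski and Harlow both have accumulated service hours 21377 hours, so the next rule applies.
Among Kowalski and Harlow, by classification seniority date (later first): Kowalski (5 Jul 2002) before Harlow (7 Jul 1993).
Leclerc and Pereira both have employee number 4387, so the next rule applies.
Leclerc and Pereira are each not shift-lead qualified, so the next rule applies.
Leclerc and Pereira both have accumulated service hours 8155 hours, so the next rule applies.
Among Leclerc and Pereira, by classification seniority date (later first): Leclerc (24 May 2014) before Pereira (24 Aug 2004).
Tanaka and Whitfield both have employee number 8835, so the next rule applies.
Tanaka and Whitfield are each not shift-lead qualified, so the next rule applies.
Tanaka and Whitfield both have accumulated service hours 30918 hours, so the next rule applies.
Among Tanaka and Whitfield, by classification seniority date (later first): Tanaka (22 Sep 2013) before Whitfield (6 Jan 2012).
Full order: Novak, Takahashi, Kowalski, Harlow, Leclerc, Pereira, Tanaka, Whitfield, Dimitriou.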